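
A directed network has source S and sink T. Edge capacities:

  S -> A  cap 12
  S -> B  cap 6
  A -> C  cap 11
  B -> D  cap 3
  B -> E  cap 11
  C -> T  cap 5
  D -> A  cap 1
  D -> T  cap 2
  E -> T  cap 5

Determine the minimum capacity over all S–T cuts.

11

Augment S→A→C→T: bottleneck 5, flow now 5.
Augment S→B→D→T: bottleneck 2, flow now 7.
Augment S→B→E→T: bottleneck 4, flow now 11.
No augmenting path remains; maximum flow = 11.
By max-flow min-cut, the minimum cut capacity equals the max flow.
In the residual graph, reachable from S: {S, A, C}.
Min-cut edges: S→B (6), C→T (5); capacity 6 + 5 = 11.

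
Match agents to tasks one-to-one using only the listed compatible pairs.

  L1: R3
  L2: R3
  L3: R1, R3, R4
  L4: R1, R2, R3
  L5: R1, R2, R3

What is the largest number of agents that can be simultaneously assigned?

Unit-capacity flow: source→left, listed edges, right→sink; max matching = max flow.
Augmenting path L1→R3 (+1); matched 1.
Augmenting path L3→R1 (+1); matched 2.
Augmenting path L4→R2 (+1); matched 3.
Augmenting path L5→R1→L3→R4 (+1); matched 4.
No augmenting path remains; maximum matching = 4.
König certificate: {L3, L4, L5, R3} is a vertex cover of size 4 (every listed pair touches it), so no matching can be larger.

4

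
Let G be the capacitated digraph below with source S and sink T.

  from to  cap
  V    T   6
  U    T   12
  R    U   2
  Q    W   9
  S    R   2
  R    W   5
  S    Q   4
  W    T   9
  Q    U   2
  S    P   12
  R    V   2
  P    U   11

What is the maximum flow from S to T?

17

Augment S→P→U→T: bottleneck 11, flow now 11.
Augment S→Q→U→T: bottleneck 1, flow now 12.
Augment S→Q→W→T: bottleneck 3, flow now 15.
Augment S→R→V→T: bottleneck 2, flow now 17.
No augmenting path remains; maximum flow = 17.
In the residual graph, reachable from S: {S, P}.
Min-cut edges: S→Q (4), S→R (2), P→U (11); capacity 4 + 2 + 11 = 17.
This cut is saturated, so no flow can exceed 17.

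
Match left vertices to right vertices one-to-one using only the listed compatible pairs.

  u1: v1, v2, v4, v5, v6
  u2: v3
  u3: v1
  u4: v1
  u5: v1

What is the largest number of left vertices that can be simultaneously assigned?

Unit-capacity flow: source→left, listed edges, right→sink; max matching = max flow.
Augmenting path u1→v1 (+1); matched 1.
Augmenting path u2→v3 (+1); matched 2.
Augmenting path u3→v1→u1→v2 (+1); matched 3.
No augmenting path remains; maximum matching = 3.
König certificate: {u1, u2, v1} is a vertex cover of size 3 (every listed pair touches it), so no matching can be larger.

3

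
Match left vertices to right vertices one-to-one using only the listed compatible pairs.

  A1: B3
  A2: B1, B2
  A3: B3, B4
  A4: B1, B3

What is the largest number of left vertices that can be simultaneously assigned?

4

Unit-capacity flow: source→left, listed edges, right→sink; max matching = max flow.
Augmenting path A1→B3 (+1); matched 1.
Augmenting path A2→B1 (+1); matched 2.
Augmenting path A3→B4 (+1); matched 3.
Augmenting path A4→B1→A2→B2 (+1); matched 4.
No augmenting path remains; maximum matching = 4.
König certificate: {A1, A2, A3, A4} is a vertex cover of size 4 (every listed pair touches it), so no matching can be larger.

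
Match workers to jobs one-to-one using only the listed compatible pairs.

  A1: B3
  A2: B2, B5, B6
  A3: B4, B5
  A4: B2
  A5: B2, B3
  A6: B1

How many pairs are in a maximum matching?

Unit-capacity flow: source→left, listed edges, right→sink; max matching = max flow.
Augmenting path A1→B3 (+1); matched 1.
Augmenting path A2→B2 (+1); matched 2.
Augmenting path A3→B4 (+1); matched 3.
Augmenting path A6→B1 (+1); matched 4.
Augmenting path A4→B2→A2→B5 (+1); matched 5.
No augmenting path remains; maximum matching = 5.
König certificate: {A2, A3, A6, B2, B3} is a vertex cover of size 5 (every listed pair touches it), so no matching can be larger.

5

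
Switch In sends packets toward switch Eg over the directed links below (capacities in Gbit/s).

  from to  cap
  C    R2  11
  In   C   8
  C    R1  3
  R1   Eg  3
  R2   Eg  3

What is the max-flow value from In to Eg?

6

Augment In→C→R2→Eg: bottleneck 3, flow now 3.
Augment In→C→R1→Eg: bottleneck 3, flow now 6.
No augmenting path remains; maximum flow = 6.
In the residual graph, reachable from In: {In, C, R2}.
Min-cut edges: C→R1 (3), R2→Eg (3); capacity 3 + 3 = 6.
This cut is saturated, so no flow can exceed 6.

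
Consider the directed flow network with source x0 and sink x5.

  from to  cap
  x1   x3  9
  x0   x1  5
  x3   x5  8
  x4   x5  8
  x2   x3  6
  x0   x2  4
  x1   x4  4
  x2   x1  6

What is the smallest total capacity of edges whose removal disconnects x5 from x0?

Augment x0→x1→x3→x5: bottleneck 5, flow now 5.
Augment x0→x2→x3→x5: bottleneck 3, flow now 8.
Augment x0→x2→x1→x4→x5: bottleneck 1, flow now 9.
No augmenting path remains; maximum flow = 9.
By max-flow min-cut, the minimum cut capacity equals the max flow.
In the residual graph, reachable from x0: {x0}.
Min-cut edges: x0→x1 (5), x0→x2 (4); capacity 5 + 4 = 9.

9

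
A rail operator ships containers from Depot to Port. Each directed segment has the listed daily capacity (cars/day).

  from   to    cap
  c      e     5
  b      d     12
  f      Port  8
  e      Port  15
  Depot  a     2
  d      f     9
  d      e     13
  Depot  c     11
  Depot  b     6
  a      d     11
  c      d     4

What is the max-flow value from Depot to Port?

17

Augment Depot→c→e→Port: bottleneck 5, flow now 5.
Augment Depot→a→d→e→Port: bottleneck 2, flow now 7.
Augment Depot→b→d→e→Port: bottleneck 6, flow now 13.
Augment Depot→c→d→e→Port: bottleneck 2, flow now 15.
Augment Depot→c→d→f→Port: bottleneck 2, flow now 17.
No augmenting path remains; maximum flow = 17.
In the residual graph, reachable from Depot: {Depot, c}.
Min-cut edges: Depot→a (2), Depot→b (6), c→d (4), c→e (5); capacity 2 + 6 + 4 + 5 = 17.
This cut is saturated, so no flow can exceed 17.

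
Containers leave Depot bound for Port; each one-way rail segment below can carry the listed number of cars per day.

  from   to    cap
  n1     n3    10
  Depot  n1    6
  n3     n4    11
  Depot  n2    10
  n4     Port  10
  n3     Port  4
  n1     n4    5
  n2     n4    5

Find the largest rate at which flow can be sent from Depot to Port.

Augment Depot→n1→n3→Port: bottleneck 4, flow now 4.
Augment Depot→n1→n4→Port: bottleneck 2, flow now 6.
Augment Depot→n2→n4→Port: bottleneck 5, flow now 11.
No augmenting path remains; maximum flow = 11.
In the residual graph, reachable from Depot: {Depot, n2}.
Min-cut edges: Depot→n1 (6), n2→n4 (5); capacity 6 + 5 = 11.
This cut is saturated, so no flow can exceed 11.

11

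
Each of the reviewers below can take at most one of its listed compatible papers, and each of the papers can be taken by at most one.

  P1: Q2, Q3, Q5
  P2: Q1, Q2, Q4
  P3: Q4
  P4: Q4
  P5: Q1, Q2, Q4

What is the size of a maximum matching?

4

Unit-capacity flow: source→left, listed edges, right→sink; max matching = max flow.
Augmenting path P1→Q2 (+1); matched 1.
Augmenting path P2→Q1 (+1); matched 2.
Augmenting path P3→Q4 (+1); matched 3.
Augmenting path P5→Q2→P1→Q3 (+1); matched 4.
No augmenting path remains; maximum matching = 4.
König certificate: {P1, P2, P5, Q4} is a vertex cover of size 4 (every listed pair touches it), so no matching can be larger.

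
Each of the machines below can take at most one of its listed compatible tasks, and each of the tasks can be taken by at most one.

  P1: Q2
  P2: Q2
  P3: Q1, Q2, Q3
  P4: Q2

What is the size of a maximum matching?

Unit-capacity flow: source→left, listed edges, right→sink; max matching = max flow.
Augmenting path P1→Q2 (+1); matched 1.
Augmenting path P3→Q1 (+1); matched 2.
No augmenting path remains; maximum matching = 2.
König certificate: {P3, Q2} is a vertex cover of size 2 (every listed pair touches it), so no matching can be larger.

2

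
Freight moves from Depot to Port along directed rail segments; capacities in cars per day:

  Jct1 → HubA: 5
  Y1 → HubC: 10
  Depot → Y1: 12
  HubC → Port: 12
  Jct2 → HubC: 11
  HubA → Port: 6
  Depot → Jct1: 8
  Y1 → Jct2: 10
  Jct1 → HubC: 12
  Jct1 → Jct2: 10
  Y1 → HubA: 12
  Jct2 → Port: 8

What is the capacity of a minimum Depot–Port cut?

Augment Depot→Y1→HubC→Port: bottleneck 10, flow now 10.
Augment Depot→Y1→HubA→Port: bottleneck 2, flow now 12.
Augment Depot→Jct1→HubC→Port: bottleneck 2, flow now 14.
Augment Depot→Jct1→HubA→Port: bottleneck 4, flow now 18.
Augment Depot→Jct1→Jct2→Port: bottleneck 2, flow now 20.
No augmenting path remains; maximum flow = 20.
By max-flow min-cut, the minimum cut capacity equals the max flow.
In the residual graph, reachable from Depot: {Depot}.
Min-cut edges: Depot→Y1 (12), Depot→Jct1 (8); capacity 12 + 8 = 20.

20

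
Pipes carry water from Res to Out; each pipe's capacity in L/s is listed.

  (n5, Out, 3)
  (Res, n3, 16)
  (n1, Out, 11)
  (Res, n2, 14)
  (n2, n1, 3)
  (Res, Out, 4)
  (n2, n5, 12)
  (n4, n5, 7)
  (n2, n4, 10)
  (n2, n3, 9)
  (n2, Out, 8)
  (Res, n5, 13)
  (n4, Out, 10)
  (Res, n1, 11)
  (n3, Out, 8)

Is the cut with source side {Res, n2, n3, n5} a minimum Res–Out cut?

Given cut capacity: 11 + 4 + 3 + 10 + 8 + 8 + 3 = 47.
Augment Res→Out: bottleneck 4, flow now 4.
Augment Res→n1→Out: bottleneck 11, flow now 15.
Augment Res→n2→Out: bottleneck 8, flow now 23.
Augment Res→n3→Out: bottleneck 8, flow now 31.
Augment Res→n5→Out: bottleneck 3, flow now 34.
Augment Res→n2→n4→Out: bottleneck 6, flow now 40.
No augmenting path remains; maximum flow = 40.
In the residual graph, reachable from Res: {Res, n3, n5}.
Min-cut edges: Res→n1 (11), Res→n2 (14), Res→Out (4), n3→Out (8), n5→Out (3); capacity 11 + 14 + 4 + 8 + 3 = 40.
Cut capacity 47 exceeds the max flow 40, so it is not minimum.

No — its capacity is 47, but the minimum cut has capacity 40.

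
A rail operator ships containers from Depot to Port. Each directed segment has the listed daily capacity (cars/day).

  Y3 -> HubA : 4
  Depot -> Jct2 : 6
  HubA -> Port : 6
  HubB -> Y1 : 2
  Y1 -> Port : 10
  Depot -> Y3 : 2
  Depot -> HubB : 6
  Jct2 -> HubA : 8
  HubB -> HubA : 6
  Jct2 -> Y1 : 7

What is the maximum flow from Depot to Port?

14

Augment Depot→HubB→HubA→Port: bottleneck 6, flow now 6.
Augment Depot→Jct2→Y1→Port: bottleneck 6, flow now 12.
Augment Depot→Y3→HubA→HubB→Y1→Port: bottleneck 2, flow now 14. (uses reverse residual edge)
No augmenting path remains; maximum flow = 14.
In the residual graph, reachable from Depot: {Depot}.
Min-cut edges: Depot→HubB (6), Depot→Y3 (2), Depot→Jct2 (6); capacity 6 + 2 + 6 = 14.
This cut is saturated, so no flow can exceed 14.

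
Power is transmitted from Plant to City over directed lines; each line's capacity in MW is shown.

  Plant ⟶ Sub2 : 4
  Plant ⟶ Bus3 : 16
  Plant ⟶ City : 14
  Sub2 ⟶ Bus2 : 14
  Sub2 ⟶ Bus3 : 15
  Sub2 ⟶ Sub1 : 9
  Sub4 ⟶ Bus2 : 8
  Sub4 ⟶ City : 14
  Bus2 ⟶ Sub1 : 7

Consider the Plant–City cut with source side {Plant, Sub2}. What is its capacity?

68

Edges leaving {Plant, Sub2}: Plant→Bus3 (16), Plant→City (14), Sub2→Bus2 (14), Sub2→Bus3 (15), Sub2→Sub1 (9).
Cut capacity = 16 + 14 + 14 + 15 + 9 = 68.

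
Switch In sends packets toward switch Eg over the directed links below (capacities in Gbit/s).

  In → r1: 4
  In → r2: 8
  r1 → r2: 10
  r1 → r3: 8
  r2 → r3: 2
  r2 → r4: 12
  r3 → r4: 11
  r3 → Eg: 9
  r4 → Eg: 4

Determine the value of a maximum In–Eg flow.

10

Augment In→r1→r3→Eg: bottleneck 4, flow now 4.
Augment In→r2→r3→Eg: bottleneck 2, flow now 6.
Augment In→r2→r4→Eg: bottleneck 4, flow now 10.
No augmenting path remains; maximum flow = 10.
In the residual graph, reachable from In: {In, r2, r4}.
Min-cut edges: In→r1 (4), r2→r3 (2), r4→Eg (4); capacity 4 + 2 + 4 = 10.
This cut is saturated, so no flow can exceed 10.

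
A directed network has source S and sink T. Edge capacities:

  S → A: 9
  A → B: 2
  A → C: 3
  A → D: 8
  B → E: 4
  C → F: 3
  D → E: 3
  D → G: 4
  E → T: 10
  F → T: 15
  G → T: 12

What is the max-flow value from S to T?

Augment S→A→B→E→T: bottleneck 2, flow now 2.
Augment S→A→C→F→T: bottleneck 3, flow now 5.
Augment S→A→D→E→T: bottleneck 3, flow now 8.
Augment S→A→D→G→T: bottleneck 1, flow now 9.
No augmenting path remains; maximum flow = 9.
In the residual graph, reachable from S: {S}.
Min-cut edges: S→A (9); capacity 9 = 9.
This cut is saturated, so no flow can exceed 9.

9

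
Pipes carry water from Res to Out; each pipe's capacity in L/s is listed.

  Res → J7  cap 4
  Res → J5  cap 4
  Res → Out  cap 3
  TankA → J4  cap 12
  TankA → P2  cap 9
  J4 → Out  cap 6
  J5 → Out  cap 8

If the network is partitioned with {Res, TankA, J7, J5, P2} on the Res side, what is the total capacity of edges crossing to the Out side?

23

Edges leaving {Res, TankA, J7, J5, P2}: Res→Out (3), TankA→J4 (12), J5→Out (8).
Cut capacity = 3 + 12 + 8 = 23.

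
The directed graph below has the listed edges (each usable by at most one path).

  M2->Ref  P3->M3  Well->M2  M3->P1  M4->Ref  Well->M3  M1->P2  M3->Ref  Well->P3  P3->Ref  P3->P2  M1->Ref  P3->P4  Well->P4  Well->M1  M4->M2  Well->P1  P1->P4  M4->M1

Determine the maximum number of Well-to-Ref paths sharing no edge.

Assign every edge capacity 1; by Menger, the answer equals the max flow.
Path Well→P3→Ref (+1); total 1.
Path Well→M2→Ref (+1); total 2.
Path Well→M1→Ref (+1); total 3.
Path Well→M3→Ref (+1); total 4.
No residual Well→Ref path; max flow = 4.
Certifying cut of size 4: {Well→M1, Well→M2, Well→M3, Well→P3}.

4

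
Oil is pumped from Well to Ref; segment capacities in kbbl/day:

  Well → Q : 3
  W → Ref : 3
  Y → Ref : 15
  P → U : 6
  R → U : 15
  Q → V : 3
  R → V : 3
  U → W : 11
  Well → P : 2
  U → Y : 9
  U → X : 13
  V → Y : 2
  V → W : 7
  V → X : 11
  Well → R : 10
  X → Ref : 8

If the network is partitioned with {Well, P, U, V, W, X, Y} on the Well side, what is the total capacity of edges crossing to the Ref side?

39

Edges leaving {Well, P, U, V, W, X, Y}: Well→Q (3), Well→R (10), W→Ref (3), X→Ref (8), Y→Ref (15).
Cut capacity = 3 + 10 + 3 + 8 + 15 = 39.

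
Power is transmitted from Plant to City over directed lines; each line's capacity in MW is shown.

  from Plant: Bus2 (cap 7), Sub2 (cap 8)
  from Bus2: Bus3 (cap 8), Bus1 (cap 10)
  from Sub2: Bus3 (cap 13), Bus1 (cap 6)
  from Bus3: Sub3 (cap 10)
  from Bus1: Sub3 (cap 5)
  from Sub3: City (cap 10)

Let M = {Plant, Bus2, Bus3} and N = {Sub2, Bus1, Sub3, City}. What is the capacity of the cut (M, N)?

Edges leaving {Plant, Bus2, Bus3}: Plant→Sub2 (8), Bus2→Bus1 (10), Bus3→Sub3 (10).
Cut capacity = 8 + 10 + 10 = 28.

28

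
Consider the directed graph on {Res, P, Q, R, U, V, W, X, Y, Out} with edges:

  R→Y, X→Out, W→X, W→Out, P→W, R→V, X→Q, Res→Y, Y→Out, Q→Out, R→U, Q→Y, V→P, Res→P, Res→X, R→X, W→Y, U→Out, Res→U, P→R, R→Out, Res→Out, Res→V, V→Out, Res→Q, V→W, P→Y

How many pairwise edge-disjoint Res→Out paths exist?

Assign every edge capacity 1; by Menger, the answer equals the max flow.
Path Res→Out (+1); total 1.
Path Res→Q→Out (+1); total 2.
Path Res→U→Out (+1); total 3.
Path Res→V→Out (+1); total 4.
Path Res→X→Out (+1); total 5.
Path Res→Y→Out (+1); total 6.
Path Res→P→R→Out (+1); total 7.
No residual Res→Out path; max flow = 7.
Certifying cut of size 7: {Res→Out, Res→P, Res→Q, Res→U, Res→V, Res→X, Res→Y}.

7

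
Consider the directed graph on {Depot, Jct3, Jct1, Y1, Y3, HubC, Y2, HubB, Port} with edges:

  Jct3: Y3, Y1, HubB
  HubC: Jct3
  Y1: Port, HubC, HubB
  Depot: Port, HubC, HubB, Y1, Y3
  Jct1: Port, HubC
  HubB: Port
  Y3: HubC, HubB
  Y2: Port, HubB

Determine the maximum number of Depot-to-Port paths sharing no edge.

3

Assign every edge capacity 1; by Menger, the answer equals the max flow.
Path Depot→Port (+1); total 1.
Path Depot→Y1→Port (+1); total 2.
Path Depot→HubB→Port (+1); total 3.
No residual Depot→Port path; max flow = 3.
Certifying cut of size 3: {Depot→Port, HubB→Port, Y1→Port}.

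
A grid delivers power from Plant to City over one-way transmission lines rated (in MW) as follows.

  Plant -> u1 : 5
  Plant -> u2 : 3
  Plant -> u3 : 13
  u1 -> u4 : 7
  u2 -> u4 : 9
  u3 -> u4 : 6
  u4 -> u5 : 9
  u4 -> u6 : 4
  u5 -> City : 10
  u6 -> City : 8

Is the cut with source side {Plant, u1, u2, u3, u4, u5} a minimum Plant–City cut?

Given cut capacity: 4 + 10 = 14.
Augment Plant→u1→u4→u5→City: bottleneck 5, flow now 5.
Augment Plant→u2→u4→u5→City: bottleneck 3, flow now 8.
Augment Plant→u3→u4→u5→City: bottleneck 1, flow now 9.
Augment Plant→u3→u4→u6→City: bottleneck 4, flow now 13.
No augmenting path remains; maximum flow = 13.
In the residual graph, reachable from Plant: {Plant, u1, u2, u3, u4}.
Min-cut edges: u4→u5 (9), u4→u6 (4); capacity 9 + 4 = 13.
Cut capacity 14 exceeds the max flow 13, so it is not minimum.

No — its capacity is 14, but the minimum cut has capacity 13.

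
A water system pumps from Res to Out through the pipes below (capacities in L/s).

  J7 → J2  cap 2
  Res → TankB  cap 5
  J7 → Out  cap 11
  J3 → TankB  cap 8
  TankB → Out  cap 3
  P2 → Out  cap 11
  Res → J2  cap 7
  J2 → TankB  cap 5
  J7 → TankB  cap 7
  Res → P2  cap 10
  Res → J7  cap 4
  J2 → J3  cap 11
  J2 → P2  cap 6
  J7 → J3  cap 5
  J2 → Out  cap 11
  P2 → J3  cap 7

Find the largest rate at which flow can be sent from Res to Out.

Augment Res→J7→Out: bottleneck 4, flow now 4.
Augment Res→J2→Out: bottleneck 7, flow now 11.
Augment Res→P2→Out: bottleneck 10, flow now 21.
Augment Res→TankB→Out: bottleneck 3, flow now 24.
No augmenting path remains; maximum flow = 24.
In the residual graph, reachable from Res: {Res, TankB}.
Min-cut edges: Res→J7 (4), Res→J2 (7), Res→P2 (10), TankB→Out (3); capacity 4 + 7 + 10 + 3 = 24.
This cut is saturated, so no flow can exceed 24.

24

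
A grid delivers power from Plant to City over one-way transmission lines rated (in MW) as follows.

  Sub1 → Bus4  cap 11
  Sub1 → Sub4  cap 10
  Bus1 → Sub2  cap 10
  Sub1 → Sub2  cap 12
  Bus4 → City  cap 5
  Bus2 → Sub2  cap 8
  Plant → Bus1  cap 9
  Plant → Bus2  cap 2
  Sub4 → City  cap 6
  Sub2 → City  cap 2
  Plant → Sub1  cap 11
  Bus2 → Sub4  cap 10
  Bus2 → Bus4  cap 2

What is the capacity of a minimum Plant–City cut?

13

Augment Plant→Bus2→Bus4→City: bottleneck 2, flow now 2.
Augment Plant→Sub1→Bus4→City: bottleneck 3, flow now 5.
Augment Plant→Sub1→Sub4→City: bottleneck 6, flow now 11.
Augment Plant→Sub1→Sub2→City: bottleneck 2, flow now 13.
No augmenting path remains; maximum flow = 13.
By max-flow min-cut, the minimum cut capacity equals the max flow.
In the residual graph, reachable from Plant: {Plant, Bus2, Sub1, Bus1, Bus4, Sub4, Sub2}.
Min-cut edges: Bus4→City (5), Sub4→City (6), Sub2→City (2); capacity 5 + 6 + 2 = 13.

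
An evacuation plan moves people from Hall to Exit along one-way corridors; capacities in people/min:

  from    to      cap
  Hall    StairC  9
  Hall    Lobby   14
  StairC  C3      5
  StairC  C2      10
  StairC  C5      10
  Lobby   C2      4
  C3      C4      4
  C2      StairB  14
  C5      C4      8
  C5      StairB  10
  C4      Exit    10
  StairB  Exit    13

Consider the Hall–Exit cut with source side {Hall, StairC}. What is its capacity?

Edges leaving {Hall, StairC}: Hall→Lobby (14), StairC→C3 (5), StairC→C2 (10), StairC→C5 (10).
Cut capacity = 14 + 5 + 10 + 10 = 39.

39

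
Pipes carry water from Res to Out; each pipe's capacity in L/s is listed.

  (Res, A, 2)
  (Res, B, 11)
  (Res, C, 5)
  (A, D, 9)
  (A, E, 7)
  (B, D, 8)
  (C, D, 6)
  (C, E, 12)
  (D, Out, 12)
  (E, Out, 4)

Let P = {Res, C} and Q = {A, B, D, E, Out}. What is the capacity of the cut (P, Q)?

Edges leaving {Res, C}: Res→A (2), Res→B (11), C→D (6), C→E (12).
Cut capacity = 2 + 11 + 6 + 12 = 31.

31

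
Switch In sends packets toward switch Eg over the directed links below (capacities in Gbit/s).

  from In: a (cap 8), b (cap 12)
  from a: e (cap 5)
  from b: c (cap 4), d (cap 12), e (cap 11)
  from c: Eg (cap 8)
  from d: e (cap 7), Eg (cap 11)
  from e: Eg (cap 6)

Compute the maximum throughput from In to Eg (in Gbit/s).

Augment In→a→e→Eg: bottleneck 5, flow now 5.
Augment In→b→c→Eg: bottleneck 4, flow now 9.
Augment In→b→d→Eg: bottleneck 8, flow now 17.
No augmenting path remains; maximum flow = 17.
In the residual graph, reachable from In: {In, a}.
Min-cut edges: In→b (12), a→e (5); capacity 12 + 5 = 17.
This cut is saturated, so no flow can exceed 17.

17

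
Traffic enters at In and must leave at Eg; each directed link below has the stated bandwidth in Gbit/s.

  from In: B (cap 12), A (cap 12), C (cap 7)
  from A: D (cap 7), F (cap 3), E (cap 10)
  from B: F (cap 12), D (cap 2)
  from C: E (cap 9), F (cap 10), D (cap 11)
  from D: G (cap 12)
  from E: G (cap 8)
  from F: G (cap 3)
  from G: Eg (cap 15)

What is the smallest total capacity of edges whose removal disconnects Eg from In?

15

Augment In→A→D→G→Eg: bottleneck 7, flow now 7.
Augment In→A→E→G→Eg: bottleneck 5, flow now 12.
Augment In→B→D→G→Eg: bottleneck 2, flow now 14.
Augment In→B→F→G→Eg: bottleneck 1, flow now 15.
No augmenting path remains; maximum flow = 15.
By max-flow min-cut, the minimum cut capacity equals the max flow.
In the residual graph, reachable from In: {In, A, B, C, D, E, F, G}.
Min-cut edges: G→Eg (15); capacity 15 = 15.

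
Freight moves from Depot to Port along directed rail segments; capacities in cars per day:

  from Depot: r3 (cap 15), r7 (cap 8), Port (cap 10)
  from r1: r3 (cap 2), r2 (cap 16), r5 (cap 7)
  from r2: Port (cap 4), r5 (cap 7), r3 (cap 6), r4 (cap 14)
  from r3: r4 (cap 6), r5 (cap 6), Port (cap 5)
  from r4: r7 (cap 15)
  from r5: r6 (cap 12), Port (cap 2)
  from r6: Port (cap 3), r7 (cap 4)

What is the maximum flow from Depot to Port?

20

Augment Depot→Port: bottleneck 10, flow now 10.
Augment Depot→r3→Port: bottleneck 5, flow now 15.
Augment Depot→r3→r5→Port: bottleneck 2, flow now 17.
Augment Depot→r3→r5→r6→Port: bottleneck 3, flow now 20.
No augmenting path remains; maximum flow = 20.
In the residual graph, reachable from Depot: {Depot, r3, r4, r5, r6, r7}.
Min-cut edges: Depot→Port (10), r3→Port (5), r5→Port (2), r6→Port (3); capacity 10 + 5 + 2 + 3 = 20.
This cut is saturated, so no flow can exceed 20.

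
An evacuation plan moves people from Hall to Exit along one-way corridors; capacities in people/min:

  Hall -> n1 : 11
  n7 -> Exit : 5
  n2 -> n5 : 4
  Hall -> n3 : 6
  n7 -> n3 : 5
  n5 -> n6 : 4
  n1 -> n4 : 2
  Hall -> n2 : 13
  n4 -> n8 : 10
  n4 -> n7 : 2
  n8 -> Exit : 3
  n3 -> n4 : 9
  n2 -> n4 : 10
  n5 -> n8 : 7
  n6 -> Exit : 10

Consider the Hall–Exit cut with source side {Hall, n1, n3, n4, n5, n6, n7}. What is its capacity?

45

Edges leaving {Hall, n1, n3, n4, n5, n6, n7}: Hall→n2 (13), n4→n8 (10), n5→n8 (7), n6→Exit (10), n7→Exit (5).
Cut capacity = 13 + 10 + 7 + 10 + 5 = 45.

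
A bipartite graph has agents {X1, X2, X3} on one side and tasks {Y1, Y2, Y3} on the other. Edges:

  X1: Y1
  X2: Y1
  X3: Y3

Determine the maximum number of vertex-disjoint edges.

Unit-capacity flow: source→left, listed edges, right→sink; max matching = max flow.
Augmenting path X1→Y1 (+1); matched 1.
Augmenting path X3→Y3 (+1); matched 2.
No augmenting path remains; maximum matching = 2.
König certificate: {X3, Y1} is a vertex cover of size 2 (every listed pair touches it), so no matching can be larger.

2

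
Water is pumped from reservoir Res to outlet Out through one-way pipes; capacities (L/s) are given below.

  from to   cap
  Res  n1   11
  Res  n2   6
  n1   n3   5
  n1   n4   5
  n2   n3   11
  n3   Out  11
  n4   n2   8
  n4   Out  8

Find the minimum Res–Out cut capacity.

16

Augment Res→n1→n3→Out: bottleneck 5, flow now 5.
Augment Res→n1→n4→Out: bottleneck 5, flow now 10.
Augment Res→n2→n3→Out: bottleneck 6, flow now 16.
No augmenting path remains; maximum flow = 16.
By max-flow min-cut, the minimum cut capacity equals the max flow.
In the residual graph, reachable from Res: {Res, n1}.
Min-cut edges: Res→n2 (6), n1→n3 (5), n1→n4 (5); capacity 6 + 5 + 5 = 16.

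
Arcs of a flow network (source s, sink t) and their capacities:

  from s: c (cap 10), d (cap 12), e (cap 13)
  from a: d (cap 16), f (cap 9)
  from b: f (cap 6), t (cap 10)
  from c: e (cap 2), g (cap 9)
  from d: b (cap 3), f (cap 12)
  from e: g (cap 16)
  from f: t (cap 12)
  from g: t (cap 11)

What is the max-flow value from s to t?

23

Augment s→c→g→t: bottleneck 9, flow now 9.
Augment s→d→b→t: bottleneck 3, flow now 12.
Augment s→d→f→t: bottleneck 9, flow now 21.
Augment s→e→g→t: bottleneck 2, flow now 23.
No augmenting path remains; maximum flow = 23.
In the residual graph, reachable from s: {s, c, e, g}.
Min-cut edges: s→d (12), g→t (11); capacity 12 + 11 = 23.
This cut is saturated, so no flow can exceed 23.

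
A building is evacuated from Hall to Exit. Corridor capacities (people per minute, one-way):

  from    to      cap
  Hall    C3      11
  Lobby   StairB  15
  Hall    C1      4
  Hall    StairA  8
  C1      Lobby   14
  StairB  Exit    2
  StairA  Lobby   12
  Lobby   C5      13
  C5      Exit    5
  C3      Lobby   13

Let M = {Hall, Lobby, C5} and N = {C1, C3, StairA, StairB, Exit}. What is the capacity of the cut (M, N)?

Edges leaving {Hall, Lobby, C5}: Hall→C1 (4), Hall→C3 (11), Hall→StairA (8), Lobby→StairB (15), C5→Exit (5).
Cut capacity = 4 + 11 + 8 + 15 + 5 = 43.

43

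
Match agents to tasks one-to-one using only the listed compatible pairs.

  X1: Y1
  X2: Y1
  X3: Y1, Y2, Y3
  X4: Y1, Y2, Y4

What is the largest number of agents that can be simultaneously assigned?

Unit-capacity flow: source→left, listed edges, right→sink; max matching = max flow.
Augmenting path X1→Y1 (+1); matched 1.
Augmenting path X3→Y2 (+1); matched 2.
Augmenting path X4→Y4 (+1); matched 3.
No augmenting path remains; maximum matching = 3.
König certificate: {X3, X4, Y1} is a vertex cover of size 3 (every listed pair touches it), so no matching can be larger.

3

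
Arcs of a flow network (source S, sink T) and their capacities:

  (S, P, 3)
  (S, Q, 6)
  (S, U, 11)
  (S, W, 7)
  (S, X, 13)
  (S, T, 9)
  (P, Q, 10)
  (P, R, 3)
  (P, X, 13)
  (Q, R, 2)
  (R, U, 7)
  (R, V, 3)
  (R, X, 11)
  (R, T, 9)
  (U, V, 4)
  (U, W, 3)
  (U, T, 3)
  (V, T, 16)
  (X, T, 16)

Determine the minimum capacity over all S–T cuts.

34

Augment S→T: bottleneck 9, flow now 9.
Augment S→U→T: bottleneck 3, flow now 12.
Augment S→X→T: bottleneck 13, flow now 25.
Augment S→P→R→T: bottleneck 3, flow now 28.
Augment S→Q→R→T: bottleneck 2, flow now 30.
Augment S→U→V→T: bottleneck 4, flow now 34.
No augmenting path remains; maximum flow = 34.
By max-flow min-cut, the minimum cut capacity equals the max flow.
In the residual graph, reachable from S: {S, Q, U, W}.
Min-cut edges: S→P (3), S→X (13), S→T (9), Q→R (2), U→V (4), U→T (3); capacity 3 + 13 + 9 + 2 + 4 + 3 = 34.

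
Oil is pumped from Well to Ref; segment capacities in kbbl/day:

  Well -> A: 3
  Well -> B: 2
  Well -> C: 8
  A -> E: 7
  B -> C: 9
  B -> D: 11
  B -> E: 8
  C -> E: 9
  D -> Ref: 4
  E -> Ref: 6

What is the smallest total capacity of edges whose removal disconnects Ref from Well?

8

Augment Well→A→E→Ref: bottleneck 3, flow now 3.
Augment Well→B→D→Ref: bottleneck 2, flow now 5.
Augment Well→C→E→Ref: bottleneck 3, flow now 8.
No augmenting path remains; maximum flow = 8.
By max-flow min-cut, the minimum cut capacity equals the max flow.
In the residual graph, reachable from Well: {Well, A, C, E}.
Min-cut edges: Well→B (2), E→Ref (6); capacity 2 + 6 = 8.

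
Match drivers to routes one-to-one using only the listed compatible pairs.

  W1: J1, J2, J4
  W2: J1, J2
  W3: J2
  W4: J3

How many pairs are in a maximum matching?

Unit-capacity flow: source→left, listed edges, right→sink; max matching = max flow.
Augmenting path W1→J1 (+1); matched 1.
Augmenting path W2→J2 (+1); matched 2.
Augmenting path W4→J3 (+1); matched 3.
Augmenting path W3→J2→W2→J1→W1→J4 (+1); matched 4.
No augmenting path remains; maximum matching = 4.
König certificate: {W1, W2, W3, W4} is a vertex cover of size 4 (every listed pair touches it), so no matching can be larger.

4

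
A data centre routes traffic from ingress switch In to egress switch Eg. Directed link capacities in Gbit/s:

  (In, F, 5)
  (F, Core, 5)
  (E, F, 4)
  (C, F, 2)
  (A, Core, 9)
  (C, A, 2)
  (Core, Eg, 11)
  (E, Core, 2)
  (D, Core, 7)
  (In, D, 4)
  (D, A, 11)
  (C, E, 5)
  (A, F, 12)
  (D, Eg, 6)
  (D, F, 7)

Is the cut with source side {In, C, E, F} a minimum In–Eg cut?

No — its capacity is 13, but the minimum cut has capacity 9.

Given cut capacity: 4 + 2 + 2 + 5 = 13.
Augment In→D→Eg: bottleneck 4, flow now 4.
Augment In→F→Core→Eg: bottleneck 5, flow now 9.
No augmenting path remains; maximum flow = 9.
In the residual graph, reachable from In: {In}.
Min-cut edges: In→D (4), In→F (5); capacity 4 + 5 = 9.
Cut capacity 13 exceeds the max flow 9, so it is not minimum.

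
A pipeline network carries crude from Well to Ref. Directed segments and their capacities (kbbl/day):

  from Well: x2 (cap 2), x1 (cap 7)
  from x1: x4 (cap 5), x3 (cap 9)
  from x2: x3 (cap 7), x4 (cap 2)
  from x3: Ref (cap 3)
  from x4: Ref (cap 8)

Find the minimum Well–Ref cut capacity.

9

Augment Well→x1→x3→Ref: bottleneck 3, flow now 3.
Augment Well→x1→x4→Ref: bottleneck 4, flow now 7.
Augment Well→x2→x4→Ref: bottleneck 2, flow now 9.
No augmenting path remains; maximum flow = 9.
By max-flow min-cut, the minimum cut capacity equals the max flow.
In the residual graph, reachable from Well: {Well}.
Min-cut edges: Well→x1 (7), Well→x2 (2); capacity 7 + 2 = 9.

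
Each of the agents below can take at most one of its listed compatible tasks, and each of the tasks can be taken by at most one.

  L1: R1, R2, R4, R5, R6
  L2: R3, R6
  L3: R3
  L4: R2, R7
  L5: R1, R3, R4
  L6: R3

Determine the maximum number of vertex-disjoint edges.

Unit-capacity flow: source→left, listed edges, right→sink; max matching = max flow.
Augmenting path L1→R1 (+1); matched 1.
Augmenting path L2→R3 (+1); matched 2.
Augmenting path L4→R2 (+1); matched 3.
Augmenting path L5→R4 (+1); matched 4.
Augmenting path L3→R3→L2→R6 (+1); matched 5.
No augmenting path remains; maximum matching = 5.
König certificate: {L1, L2, L4, L5, R3} is a vertex cover of size 5 (every listed pair touches it), so no matching can be larger.

5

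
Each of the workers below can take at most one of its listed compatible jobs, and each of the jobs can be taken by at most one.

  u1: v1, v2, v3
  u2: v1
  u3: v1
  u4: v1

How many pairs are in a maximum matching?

2

Unit-capacity flow: source→left, listed edges, right→sink; max matching = max flow.
Augmenting path u1→v1 (+1); matched 1.
Augmenting path u2→v1→u1→v2 (+1); matched 2.
No augmenting path remains; maximum matching = 2.
König certificate: {u1, v1} is a vertex cover of size 2 (every listed pair touches it), so no matching can be larger.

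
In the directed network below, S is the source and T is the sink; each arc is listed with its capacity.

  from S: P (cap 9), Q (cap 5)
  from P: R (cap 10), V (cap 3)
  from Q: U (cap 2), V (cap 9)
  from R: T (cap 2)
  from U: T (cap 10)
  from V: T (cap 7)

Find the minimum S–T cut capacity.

10

Augment S→P→R→T: bottleneck 2, flow now 2.
Augment S→P→V→T: bottleneck 3, flow now 5.
Augment S→Q→U→T: bottleneck 2, flow now 7.
Augment S→Q→V→T: bottleneck 3, flow now 10.
No augmenting path remains; maximum flow = 10.
By max-flow min-cut, the minimum cut capacity equals the max flow.
In the residual graph, reachable from S: {S, P, R}.
Min-cut edges: S→Q (5), P→V (3), R→T (2); capacity 5 + 3 + 2 = 10.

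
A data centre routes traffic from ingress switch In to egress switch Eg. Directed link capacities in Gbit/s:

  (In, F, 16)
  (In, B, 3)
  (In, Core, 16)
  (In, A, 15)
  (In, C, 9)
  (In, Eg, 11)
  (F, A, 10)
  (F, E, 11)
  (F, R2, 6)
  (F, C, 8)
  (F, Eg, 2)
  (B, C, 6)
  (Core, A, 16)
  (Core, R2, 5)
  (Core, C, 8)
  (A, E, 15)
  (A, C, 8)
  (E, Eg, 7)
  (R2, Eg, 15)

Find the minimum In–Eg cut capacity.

31

Augment In→Eg: bottleneck 11, flow now 11.
Augment In→F→Eg: bottleneck 2, flow now 13.
Augment In→F→E→Eg: bottleneck 7, flow now 20.
Augment In→F→R2→Eg: bottleneck 6, flow now 26.
Augment In→Core→R2→Eg: bottleneck 5, flow now 31.
No augmenting path remains; maximum flow = 31.
By max-flow min-cut, the minimum cut capacity equals the max flow.
In the residual graph, reachable from In: {In, F, B, Core, A, E, C}.
Min-cut edges: In→Eg (11), F→R2 (6), F→Eg (2), Core→R2 (5), E→Eg (7); capacity 11 + 6 + 2 + 5 + 7 = 31.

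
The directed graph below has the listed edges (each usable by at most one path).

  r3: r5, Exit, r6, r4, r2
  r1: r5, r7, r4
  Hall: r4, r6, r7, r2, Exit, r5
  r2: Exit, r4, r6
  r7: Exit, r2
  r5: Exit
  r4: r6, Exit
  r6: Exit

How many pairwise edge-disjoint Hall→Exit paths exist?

Assign every edge capacity 1; by Menger, the answer equals the max flow.
Path Hall→Exit (+1); total 1.
Path Hall→r2→Exit (+1); total 2.
Path Hall→r4→Exit (+1); total 3.
Path Hall→r5→Exit (+1); total 4.
Path Hall→r6→Exit (+1); total 5.
Path Hall→r7→Exit (+1); total 6.
No residual Hall→Exit path; max flow = 6.
Certifying cut of size 6: {Hall→Exit, Hall→r2, Hall→r4, Hall→r5, Hall→r6, Hall→r7}.

6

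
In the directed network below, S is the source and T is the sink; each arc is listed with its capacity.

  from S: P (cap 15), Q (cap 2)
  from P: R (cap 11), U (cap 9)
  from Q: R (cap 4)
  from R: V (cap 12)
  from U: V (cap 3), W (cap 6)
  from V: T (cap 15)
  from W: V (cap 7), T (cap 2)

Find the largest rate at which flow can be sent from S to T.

Augment S→P→R→V→T: bottleneck 11, flow now 11.
Augment S→P→U→V→T: bottleneck 3, flow now 14.
Augment S→P→U→W→T: bottleneck 1, flow now 15.
Augment S→Q→R→V→T: bottleneck 1, flow now 16.
Augment S→Q→R→P→U→W→T: bottleneck 1, flow now 17. (uses reverse residual edge)
No augmenting path remains; maximum flow = 17.
In the residual graph, reachable from S: {S}.
Min-cut edges: S→P (15), S→Q (2); capacity 15 + 2 = 17.
This cut is saturated, so no flow can exceed 17.

17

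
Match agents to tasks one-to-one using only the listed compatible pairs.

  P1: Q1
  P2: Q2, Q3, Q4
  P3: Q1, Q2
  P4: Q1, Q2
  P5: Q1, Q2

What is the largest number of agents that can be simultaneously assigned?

Unit-capacity flow: source→left, listed edges, right→sink; max matching = max flow.
Augmenting path P1→Q1 (+1); matched 1.
Augmenting path P2→Q2 (+1); matched 2.
Augmenting path P3→Q2→P2→Q3 (+1); matched 3.
No augmenting path remains; maximum matching = 3.
König certificate: {P2, Q1, Q2} is a vertex cover of size 3 (every listed pair touches it), so no matching can be larger.

3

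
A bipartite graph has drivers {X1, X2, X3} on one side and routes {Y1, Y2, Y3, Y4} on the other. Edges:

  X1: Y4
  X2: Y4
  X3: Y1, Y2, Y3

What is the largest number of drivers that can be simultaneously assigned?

Unit-capacity flow: source→left, listed edges, right→sink; max matching = max flow.
Augmenting path X1→Y4 (+1); matched 1.
Augmenting path X3→Y1 (+1); matched 2.
No augmenting path remains; maximum matching = 2.
König certificate: {X3, Y4} is a vertex cover of size 2 (every listed pair touches it), so no matching can be larger.

2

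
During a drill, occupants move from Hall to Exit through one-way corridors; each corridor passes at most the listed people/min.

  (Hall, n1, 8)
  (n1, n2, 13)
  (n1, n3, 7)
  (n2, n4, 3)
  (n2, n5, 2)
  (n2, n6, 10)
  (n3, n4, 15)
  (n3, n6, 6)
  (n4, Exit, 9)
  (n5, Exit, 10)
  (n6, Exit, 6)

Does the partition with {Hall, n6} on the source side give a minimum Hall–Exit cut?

Given cut capacity: 8 + 6 = 14.
Augment Hall→n1→n2→n4→Exit: bottleneck 3, flow now 3.
Augment Hall→n1→n2→n5→Exit: bottleneck 2, flow now 5.
Augment Hall→n1→n2→n6→Exit: bottleneck 3, flow now 8.
No augmenting path remains; maximum flow = 8.
In the residual graph, reachable from Hall: {Hall}.
Min-cut edges: Hall→n1 (8); capacity 8 = 8.
Cut capacity 14 exceeds the max flow 8, so it is not minimum.

No — its capacity is 14, but the minimum cut has capacity 8.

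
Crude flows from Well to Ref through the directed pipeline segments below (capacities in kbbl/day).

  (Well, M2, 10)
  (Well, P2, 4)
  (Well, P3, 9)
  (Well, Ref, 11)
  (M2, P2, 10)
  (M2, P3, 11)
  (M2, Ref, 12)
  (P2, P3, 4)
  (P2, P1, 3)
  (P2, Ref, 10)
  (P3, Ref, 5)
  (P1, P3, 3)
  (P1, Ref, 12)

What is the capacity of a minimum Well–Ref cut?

30

Augment Well→Ref: bottleneck 11, flow now 11.
Augment Well→M2→Ref: bottleneck 10, flow now 21.
Augment Well→P2→Ref: bottleneck 4, flow now 25.
Augment Well→P3→Ref: bottleneck 5, flow now 30.
No augmenting path remains; maximum flow = 30.
By max-flow min-cut, the minimum cut capacity equals the max flow.
In the residual graph, reachable from Well: {Well, P3}.
Min-cut edges: Well→M2 (10), Well→P2 (4), Well→Ref (11), P3→Ref (5); capacity 10 + 4 + 11 + 5 = 30.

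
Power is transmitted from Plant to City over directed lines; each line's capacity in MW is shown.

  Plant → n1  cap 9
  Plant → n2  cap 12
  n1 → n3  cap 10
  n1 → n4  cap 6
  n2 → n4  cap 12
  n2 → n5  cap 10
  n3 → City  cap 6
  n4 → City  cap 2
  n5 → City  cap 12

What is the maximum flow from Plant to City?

18

Augment Plant→n1→n3→City: bottleneck 6, flow now 6.
Augment Plant→n1→n4→City: bottleneck 2, flow now 8.
Augment Plant→n2→n5→City: bottleneck 10, flow now 18.
No augmenting path remains; maximum flow = 18.
In the residual graph, reachable from Plant: {Plant, n1, n2, n3, n4}.
Min-cut edges: n2→n5 (10), n3→City (6), n4→City (2); capacity 10 + 6 + 2 = 18.
This cut is saturated, so no flow can exceed 18.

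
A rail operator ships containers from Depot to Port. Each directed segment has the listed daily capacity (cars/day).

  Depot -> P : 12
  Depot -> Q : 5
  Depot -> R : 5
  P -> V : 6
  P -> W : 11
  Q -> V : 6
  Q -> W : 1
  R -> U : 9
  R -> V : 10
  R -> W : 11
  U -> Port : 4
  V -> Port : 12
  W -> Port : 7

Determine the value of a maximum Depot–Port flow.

22

Augment Depot→P→V→Port: bottleneck 6, flow now 6.
Augment Depot→P→W→Port: bottleneck 6, flow now 12.
Augment Depot→Q→V→Port: bottleneck 5, flow now 17.
Augment Depot→R→U→Port: bottleneck 4, flow now 21.
Augment Depot→R→V→Port: bottleneck 1, flow now 22.
No augmenting path remains; maximum flow = 22.
In the residual graph, reachable from Depot: {Depot}.
Min-cut edges: Depot→P (12), Depot→Q (5), Depot→R (5); capacity 12 + 5 + 5 = 22.
This cut is saturated, so no flow can exceed 22.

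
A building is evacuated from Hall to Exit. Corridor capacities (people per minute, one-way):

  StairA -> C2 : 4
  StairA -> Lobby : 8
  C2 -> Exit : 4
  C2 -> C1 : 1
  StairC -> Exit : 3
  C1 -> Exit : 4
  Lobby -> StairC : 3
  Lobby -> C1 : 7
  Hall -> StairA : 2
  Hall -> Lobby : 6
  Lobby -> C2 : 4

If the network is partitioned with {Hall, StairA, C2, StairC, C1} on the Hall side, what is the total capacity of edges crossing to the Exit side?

25

Edges leaving {Hall, StairA, C2, StairC, C1}: Hall→Lobby (6), StairA→Lobby (8), C2→Exit (4), StairC→Exit (3), C1→Exit (4).
Cut capacity = 6 + 8 + 4 + 3 + 4 = 25.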